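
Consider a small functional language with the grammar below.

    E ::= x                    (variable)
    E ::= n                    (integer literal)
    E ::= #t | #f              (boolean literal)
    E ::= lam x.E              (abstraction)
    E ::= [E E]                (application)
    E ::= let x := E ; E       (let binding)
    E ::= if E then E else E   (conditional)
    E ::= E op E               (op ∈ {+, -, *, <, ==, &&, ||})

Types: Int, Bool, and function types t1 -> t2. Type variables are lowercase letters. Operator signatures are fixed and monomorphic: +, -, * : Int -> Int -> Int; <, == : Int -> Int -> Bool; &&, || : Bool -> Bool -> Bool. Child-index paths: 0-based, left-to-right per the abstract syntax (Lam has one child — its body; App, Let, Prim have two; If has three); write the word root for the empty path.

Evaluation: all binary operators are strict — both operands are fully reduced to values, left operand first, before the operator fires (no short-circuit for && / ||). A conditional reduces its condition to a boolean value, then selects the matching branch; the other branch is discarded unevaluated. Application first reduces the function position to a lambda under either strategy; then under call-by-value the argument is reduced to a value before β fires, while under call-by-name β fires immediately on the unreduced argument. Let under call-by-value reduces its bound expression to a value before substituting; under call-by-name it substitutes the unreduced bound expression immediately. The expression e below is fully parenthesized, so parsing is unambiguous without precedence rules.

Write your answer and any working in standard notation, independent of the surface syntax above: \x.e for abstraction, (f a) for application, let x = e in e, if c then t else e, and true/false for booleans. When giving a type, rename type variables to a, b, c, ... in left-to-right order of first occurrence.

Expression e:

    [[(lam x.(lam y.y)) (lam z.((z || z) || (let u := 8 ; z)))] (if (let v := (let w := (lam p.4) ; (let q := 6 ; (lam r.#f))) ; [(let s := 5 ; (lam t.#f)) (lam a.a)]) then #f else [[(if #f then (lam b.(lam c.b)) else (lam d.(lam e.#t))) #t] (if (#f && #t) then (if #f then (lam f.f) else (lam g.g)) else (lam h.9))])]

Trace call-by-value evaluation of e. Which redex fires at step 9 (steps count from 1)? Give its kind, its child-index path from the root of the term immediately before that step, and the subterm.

Derivation:
step 0: (((\x.(\y.y)) (\z.((z || z) || (let u = 8 in z)))) (if (let v = (let w = (\p.4) in (let q = 6 in (\r.false))) in ((let s = 5 in (\t.false)) (\a.a))) then false else (((if false then (\b.(\c.b)) else (\d.(\e.true))) true) (if (false && true) then (if false then (\f.f) else (\g.g)) else (\h.9)))))
step 1: [beta@0] ((\y.y) (if (let v = (let w = (\p.4) in (let q = 6 in (\r.false))) in ((let s = 5 in (\t.false)) (\a.a))) then false else (((if false then (\b.(\c.b)) else (\d.(\e.true))) true) (if (false && true) then (if false then (\f.f) else (\g.g)) else (\h.9)))))
step 2: [let@1.0.0] ((\y.y) (if (let v = (let q = 6 in (\r.false)) in ((let s = 5 in (\t.false)) (\a.a))) then false else (((if false then (\b.(\c.b)) else (\d.(\e.true))) true) (if (false && true) then (if false then (\f.f) else (\g.g)) else (\h.9)))))
step 3: [let@1.0.0] ((\y.y) (if (let v = (\r.false) in ((let s = 5 in (\t.false)) (\a.a))) then false else (((if false then (\b.(\c.b)) else (\d.(\e.true))) true) (if (false && true) then (if false then (\f.f) else (\g.g)) else (\h.9)))))
step 4: [let@1.0] ((\y.y) (if ((let s = 5 in (\t.false)) (\a.a)) then false else (((if false then (\b.(\c.b)) else (\d.(\e.true))) true) (if (false && true) then (if false then (\f.f) else (\g.g)) else (\h.9)))))
step 5: [let@1.0.0] ((\y.y) (if ((\t.false) (\a.a)) then false else (((if false then (\b.(\c.b)) else (\d.(\e.true))) true) (if (false && true) then (if false then (\f.f) else (\g.g)) else (\h.9)))))
step 6: [beta@1.0] ((\y.y) (if false then false else (((if false then (\b.(\c.b)) else (\d.(\e.true))) true) (if (false && true) then (if false then (\f.f) else (\g.g)) else (\h.9)))))
step 7: [if@1] ((\y.y) (((if false then (\b.(\c.b)) else (\d.(\e.true))) true) (if (false && true) then (if false then (\f.f) else (\g.g)) else (\h.9))))
step 8: [if@1.0.0] ((\y.y) (((\d.(\e.true)) true) (if (false && true) then (if false then (\f.f) else (\g.g)) else (\h.9))))
step 9: [beta@1.0] ((\y.y) ((\e.true) (if (false && true) then (if false then (\f.f) else (\g.g)) else (\h.9))))

Answer: beta at 1.0 : ((\d.(\e.true)) true)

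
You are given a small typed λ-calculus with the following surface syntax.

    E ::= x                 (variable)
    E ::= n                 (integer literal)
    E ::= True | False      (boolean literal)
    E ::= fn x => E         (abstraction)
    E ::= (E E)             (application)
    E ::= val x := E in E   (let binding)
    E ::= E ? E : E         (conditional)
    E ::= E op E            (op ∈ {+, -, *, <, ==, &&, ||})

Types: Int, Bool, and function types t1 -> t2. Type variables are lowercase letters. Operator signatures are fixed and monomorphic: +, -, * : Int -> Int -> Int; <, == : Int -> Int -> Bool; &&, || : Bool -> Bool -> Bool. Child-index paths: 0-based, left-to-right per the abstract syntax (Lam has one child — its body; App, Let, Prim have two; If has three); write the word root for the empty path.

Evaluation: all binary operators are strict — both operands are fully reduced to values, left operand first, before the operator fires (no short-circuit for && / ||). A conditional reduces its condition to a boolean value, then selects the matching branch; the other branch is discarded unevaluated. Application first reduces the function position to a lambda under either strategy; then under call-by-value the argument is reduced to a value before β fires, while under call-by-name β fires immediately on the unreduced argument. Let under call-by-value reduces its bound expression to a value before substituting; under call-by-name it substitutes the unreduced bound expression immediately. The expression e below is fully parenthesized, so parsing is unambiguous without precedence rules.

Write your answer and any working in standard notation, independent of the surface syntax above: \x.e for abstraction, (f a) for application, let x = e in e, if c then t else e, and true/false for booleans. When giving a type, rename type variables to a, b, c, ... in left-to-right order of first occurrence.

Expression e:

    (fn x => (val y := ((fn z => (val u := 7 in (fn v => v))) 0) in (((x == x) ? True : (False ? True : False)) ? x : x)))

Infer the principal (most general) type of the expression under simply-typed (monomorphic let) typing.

Answer: Int -> Int

Working:
let u : Int
v : c
\v._ : c -> c
\z._ : b -> c -> c
  unify b -> c -> c ~ Int -> d
  unify b ~ Int
  unify c -> c ~ d
_ _ : c -> c
let y : c -> c
x : a
  unify a ~ Int
x : Int
  unify Int ~ Int
  unify Bool ~ Bool
  unify Bool ~ Bool
  unify Bool ~ Bool
  unify Bool ~ Bool
  unify Bool ~ Bool
x : Int
x : Int
  unify Int ~ Int
\x._ : Int -> Int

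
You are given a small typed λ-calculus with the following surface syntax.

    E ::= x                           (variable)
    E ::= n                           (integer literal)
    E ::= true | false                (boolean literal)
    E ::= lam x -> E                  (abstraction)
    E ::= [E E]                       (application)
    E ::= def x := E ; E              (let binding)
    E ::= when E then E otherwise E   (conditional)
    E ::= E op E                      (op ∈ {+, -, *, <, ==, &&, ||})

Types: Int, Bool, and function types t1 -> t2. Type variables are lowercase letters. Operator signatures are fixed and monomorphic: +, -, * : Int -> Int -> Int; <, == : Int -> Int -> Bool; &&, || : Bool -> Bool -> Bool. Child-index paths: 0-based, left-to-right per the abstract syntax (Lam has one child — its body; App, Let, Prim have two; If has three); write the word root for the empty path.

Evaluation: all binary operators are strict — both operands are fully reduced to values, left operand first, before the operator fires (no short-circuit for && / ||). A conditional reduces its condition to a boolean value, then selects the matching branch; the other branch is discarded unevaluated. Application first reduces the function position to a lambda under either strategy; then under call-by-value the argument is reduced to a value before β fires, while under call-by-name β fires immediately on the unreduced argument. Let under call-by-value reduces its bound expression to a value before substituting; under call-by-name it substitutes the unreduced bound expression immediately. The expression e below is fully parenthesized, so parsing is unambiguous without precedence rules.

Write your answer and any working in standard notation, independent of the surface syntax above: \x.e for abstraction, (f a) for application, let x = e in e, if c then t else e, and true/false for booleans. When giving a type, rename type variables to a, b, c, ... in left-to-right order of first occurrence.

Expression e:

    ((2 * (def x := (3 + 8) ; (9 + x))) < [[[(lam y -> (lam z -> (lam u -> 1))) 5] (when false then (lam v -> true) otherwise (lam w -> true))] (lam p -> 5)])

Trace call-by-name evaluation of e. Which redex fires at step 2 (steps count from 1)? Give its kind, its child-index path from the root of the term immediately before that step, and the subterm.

Answer: delta at 0.1.1 : (3 + 8)

Working:
step 0: ((2 * (let x = (3 + 8) in (9 + x))) < ((((\y.(\z.(\u.1))) 5) (if false then (\v.true) else (\w.true))) (\p.5)))
step 1: [let@0.1] ((2 * (9 + (3 + 8))) < ((((\y.(\z.(\u.1))) 5) (if false then (\v.true) else (\w.true))) (\p.5)))
step 2: [delta@0.1.1] ((2 * (9 + 11)) < ((((\y.(\z.(\u.1))) 5) (if false then (\v.true) else (\w.true))) (\p.5)))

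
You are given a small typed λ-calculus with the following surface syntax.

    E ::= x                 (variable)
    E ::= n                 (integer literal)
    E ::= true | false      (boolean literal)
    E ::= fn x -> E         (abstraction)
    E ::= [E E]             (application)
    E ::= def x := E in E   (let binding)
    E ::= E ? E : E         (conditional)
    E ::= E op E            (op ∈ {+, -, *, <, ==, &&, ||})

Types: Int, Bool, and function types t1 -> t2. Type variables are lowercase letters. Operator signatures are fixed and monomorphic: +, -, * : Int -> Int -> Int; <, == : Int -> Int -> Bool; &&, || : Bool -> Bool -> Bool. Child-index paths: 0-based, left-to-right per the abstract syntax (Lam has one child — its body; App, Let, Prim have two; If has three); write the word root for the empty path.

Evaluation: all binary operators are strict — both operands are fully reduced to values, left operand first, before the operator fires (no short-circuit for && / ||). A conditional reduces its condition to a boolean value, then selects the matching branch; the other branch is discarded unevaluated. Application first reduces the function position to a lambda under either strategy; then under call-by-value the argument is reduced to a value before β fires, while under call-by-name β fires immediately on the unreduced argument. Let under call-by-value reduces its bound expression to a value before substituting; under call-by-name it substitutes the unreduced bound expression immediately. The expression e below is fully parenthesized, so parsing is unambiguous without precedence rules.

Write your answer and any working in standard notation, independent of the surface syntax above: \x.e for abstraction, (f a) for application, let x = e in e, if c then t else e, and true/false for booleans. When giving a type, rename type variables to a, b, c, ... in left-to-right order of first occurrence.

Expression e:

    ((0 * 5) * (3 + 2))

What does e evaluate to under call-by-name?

Answer: 0

Trace:
step 0: ((0 * 5) * (3 + 2))
step 1: [delta@0] (0 * (3 + 2))
step 2: [delta@1] (0 * 5)
step 3: [delta@root] 0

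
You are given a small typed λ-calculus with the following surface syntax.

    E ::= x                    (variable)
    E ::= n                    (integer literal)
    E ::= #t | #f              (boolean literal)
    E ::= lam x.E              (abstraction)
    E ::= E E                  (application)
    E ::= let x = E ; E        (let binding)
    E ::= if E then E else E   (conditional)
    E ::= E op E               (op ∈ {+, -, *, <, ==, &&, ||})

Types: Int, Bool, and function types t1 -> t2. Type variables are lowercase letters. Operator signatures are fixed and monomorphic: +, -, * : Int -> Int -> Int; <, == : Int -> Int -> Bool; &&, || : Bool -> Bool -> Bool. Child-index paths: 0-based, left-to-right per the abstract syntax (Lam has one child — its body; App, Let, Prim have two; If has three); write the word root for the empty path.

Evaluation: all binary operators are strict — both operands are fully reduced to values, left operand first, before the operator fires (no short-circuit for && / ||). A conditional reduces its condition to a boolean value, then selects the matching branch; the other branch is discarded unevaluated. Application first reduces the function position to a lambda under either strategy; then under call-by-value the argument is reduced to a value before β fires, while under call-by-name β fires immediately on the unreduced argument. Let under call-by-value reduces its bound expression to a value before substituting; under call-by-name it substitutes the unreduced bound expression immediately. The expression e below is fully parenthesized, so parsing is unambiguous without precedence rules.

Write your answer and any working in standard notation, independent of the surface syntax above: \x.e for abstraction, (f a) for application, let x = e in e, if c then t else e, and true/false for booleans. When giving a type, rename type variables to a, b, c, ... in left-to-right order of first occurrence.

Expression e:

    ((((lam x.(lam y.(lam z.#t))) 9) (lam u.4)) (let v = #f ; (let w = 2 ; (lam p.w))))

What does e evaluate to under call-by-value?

Derivation:
step 0: ((((\x.(\y.(\z.true))) 9) (\u.4)) (let v = false in (let w = 2 in (\p.w))))
step 1: [beta@0.0] (((\y.(\z.true)) (\u.4)) (let v = false in (let w = 2 in (\p.w))))
step 2: [beta@0] ((\z.true) (let v = false in (let w = 2 in (\p.w))))
step 3: [let@1] ((\z.true) (let w = 2 in (\p.w)))
step 4: [let@1] ((\z.true) (\p.2))
step 5: [beta@root] true

Answer: true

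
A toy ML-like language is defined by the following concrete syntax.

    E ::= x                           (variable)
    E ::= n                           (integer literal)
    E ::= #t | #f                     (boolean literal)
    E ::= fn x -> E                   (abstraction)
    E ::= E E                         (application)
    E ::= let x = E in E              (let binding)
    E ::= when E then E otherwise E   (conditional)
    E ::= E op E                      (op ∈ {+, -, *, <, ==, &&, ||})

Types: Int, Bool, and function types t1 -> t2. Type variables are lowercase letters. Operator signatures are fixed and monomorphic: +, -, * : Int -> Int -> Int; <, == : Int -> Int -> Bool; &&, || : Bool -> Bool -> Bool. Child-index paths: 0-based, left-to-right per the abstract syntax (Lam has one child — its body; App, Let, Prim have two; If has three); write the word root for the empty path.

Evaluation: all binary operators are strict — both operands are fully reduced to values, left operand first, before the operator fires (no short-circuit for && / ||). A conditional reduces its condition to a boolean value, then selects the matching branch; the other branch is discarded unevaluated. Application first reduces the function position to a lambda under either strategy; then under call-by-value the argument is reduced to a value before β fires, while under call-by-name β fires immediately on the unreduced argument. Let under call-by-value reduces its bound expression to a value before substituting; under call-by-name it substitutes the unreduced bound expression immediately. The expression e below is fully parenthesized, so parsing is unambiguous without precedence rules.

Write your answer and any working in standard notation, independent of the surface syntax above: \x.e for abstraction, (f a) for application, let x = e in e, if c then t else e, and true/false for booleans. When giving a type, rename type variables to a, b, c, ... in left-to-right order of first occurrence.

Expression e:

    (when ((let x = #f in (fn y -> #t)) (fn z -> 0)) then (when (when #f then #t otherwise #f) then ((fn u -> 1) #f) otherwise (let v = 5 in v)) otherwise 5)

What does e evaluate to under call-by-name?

Derivation:
step 0: (if ((let x = false in (\y.true)) (\z.0)) then (if (if false then true else false) then ((\u.1) false) else (let v = 5 in v)) else 5)
step 1: [let@0.0] (if ((\y.true) (\z.0)) then (if (if false then true else false) then ((\u.1) false) else (let v = 5 in v)) else 5)
step 2: [beta@0] (if true then (if (if false then true else false) then ((\u.1) false) else (let v = 5 in v)) else 5)
step 3: [if@root] (if (if false then true else false) then ((\u.1) false) else (let v = 5 in v))
step 4: [if@0] (if false then ((\u.1) false) else (let v = 5 in v))
step 5: [if@root] (let v = 5 in v)
step 6: [let@root] 5

Answer: 5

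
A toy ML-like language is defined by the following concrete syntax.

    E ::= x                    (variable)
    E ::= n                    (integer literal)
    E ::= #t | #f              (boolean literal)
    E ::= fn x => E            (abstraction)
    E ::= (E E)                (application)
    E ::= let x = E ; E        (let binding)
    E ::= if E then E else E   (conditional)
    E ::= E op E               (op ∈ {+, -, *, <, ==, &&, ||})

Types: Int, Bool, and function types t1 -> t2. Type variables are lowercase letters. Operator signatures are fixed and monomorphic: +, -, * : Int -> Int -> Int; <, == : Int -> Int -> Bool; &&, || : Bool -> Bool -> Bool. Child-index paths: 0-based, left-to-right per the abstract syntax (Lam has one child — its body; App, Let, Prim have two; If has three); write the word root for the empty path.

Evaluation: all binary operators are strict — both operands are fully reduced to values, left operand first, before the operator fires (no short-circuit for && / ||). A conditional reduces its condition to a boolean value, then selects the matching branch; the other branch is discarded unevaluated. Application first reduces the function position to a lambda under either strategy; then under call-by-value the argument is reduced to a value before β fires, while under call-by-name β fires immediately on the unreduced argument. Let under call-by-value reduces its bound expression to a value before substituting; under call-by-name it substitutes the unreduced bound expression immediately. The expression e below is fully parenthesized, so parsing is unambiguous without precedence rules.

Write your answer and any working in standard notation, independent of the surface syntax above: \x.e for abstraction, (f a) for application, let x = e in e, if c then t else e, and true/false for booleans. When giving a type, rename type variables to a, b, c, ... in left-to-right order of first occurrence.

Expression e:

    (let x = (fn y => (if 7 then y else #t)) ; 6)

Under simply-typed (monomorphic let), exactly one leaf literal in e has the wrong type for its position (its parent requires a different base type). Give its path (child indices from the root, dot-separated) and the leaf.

Working:
  unify Int ~ Bool
  FAIL: mismatch Int ~ Bool

Answer: 0.0.0 : 7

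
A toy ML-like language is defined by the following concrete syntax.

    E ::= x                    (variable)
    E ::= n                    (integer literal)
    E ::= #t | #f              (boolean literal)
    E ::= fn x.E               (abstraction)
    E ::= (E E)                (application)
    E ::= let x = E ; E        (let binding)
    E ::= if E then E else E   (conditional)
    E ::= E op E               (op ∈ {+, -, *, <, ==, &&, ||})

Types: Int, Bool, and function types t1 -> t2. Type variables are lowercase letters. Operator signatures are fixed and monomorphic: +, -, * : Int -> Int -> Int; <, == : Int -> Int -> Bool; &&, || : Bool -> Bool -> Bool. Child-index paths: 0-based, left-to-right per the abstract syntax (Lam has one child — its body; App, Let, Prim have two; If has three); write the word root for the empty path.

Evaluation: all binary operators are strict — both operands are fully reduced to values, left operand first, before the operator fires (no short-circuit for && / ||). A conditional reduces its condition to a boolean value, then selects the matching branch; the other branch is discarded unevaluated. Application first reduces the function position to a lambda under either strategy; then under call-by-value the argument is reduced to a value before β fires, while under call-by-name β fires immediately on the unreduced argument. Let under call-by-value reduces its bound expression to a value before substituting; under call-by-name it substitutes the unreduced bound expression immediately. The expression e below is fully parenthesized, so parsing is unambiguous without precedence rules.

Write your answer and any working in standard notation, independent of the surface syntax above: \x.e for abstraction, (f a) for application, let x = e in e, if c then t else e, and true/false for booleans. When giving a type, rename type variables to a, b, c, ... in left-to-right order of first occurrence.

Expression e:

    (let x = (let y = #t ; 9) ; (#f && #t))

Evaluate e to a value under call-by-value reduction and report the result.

Answer: false

Derivation:
step 0: (let x = (let y = true in 9) in (false && true))
step 1: [let@0] (let x = 9 in (false && true))
step 2: [let@root] (false && true)
step 3: [delta@root] false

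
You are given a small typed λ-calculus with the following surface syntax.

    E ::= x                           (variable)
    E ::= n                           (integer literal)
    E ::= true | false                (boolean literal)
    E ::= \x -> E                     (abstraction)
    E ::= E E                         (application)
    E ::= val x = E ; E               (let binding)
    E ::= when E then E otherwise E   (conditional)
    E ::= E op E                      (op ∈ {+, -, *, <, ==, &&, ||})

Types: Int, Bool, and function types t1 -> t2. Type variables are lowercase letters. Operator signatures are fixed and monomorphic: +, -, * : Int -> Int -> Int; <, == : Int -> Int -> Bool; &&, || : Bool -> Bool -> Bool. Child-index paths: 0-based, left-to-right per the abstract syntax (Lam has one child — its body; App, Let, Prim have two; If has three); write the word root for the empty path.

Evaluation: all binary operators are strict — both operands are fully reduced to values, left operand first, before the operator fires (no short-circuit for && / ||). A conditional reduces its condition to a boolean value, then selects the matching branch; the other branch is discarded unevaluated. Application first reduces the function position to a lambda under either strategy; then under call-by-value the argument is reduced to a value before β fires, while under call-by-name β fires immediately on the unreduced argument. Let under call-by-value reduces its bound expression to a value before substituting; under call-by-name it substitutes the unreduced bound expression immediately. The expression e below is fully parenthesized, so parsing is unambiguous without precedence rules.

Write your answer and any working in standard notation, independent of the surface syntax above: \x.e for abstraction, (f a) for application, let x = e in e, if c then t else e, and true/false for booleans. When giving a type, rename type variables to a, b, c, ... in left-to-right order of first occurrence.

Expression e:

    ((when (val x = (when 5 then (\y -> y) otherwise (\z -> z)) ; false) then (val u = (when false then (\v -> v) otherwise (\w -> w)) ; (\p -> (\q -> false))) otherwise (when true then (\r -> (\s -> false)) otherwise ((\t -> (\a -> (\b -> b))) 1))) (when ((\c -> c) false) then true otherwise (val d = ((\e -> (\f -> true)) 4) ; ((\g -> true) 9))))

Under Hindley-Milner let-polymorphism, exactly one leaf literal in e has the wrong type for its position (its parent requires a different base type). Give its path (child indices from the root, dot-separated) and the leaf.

Working:
  unify Int ~ Bool
  FAIL: mismatch Int ~ Bool

Answer: 0.0.0.0 : 5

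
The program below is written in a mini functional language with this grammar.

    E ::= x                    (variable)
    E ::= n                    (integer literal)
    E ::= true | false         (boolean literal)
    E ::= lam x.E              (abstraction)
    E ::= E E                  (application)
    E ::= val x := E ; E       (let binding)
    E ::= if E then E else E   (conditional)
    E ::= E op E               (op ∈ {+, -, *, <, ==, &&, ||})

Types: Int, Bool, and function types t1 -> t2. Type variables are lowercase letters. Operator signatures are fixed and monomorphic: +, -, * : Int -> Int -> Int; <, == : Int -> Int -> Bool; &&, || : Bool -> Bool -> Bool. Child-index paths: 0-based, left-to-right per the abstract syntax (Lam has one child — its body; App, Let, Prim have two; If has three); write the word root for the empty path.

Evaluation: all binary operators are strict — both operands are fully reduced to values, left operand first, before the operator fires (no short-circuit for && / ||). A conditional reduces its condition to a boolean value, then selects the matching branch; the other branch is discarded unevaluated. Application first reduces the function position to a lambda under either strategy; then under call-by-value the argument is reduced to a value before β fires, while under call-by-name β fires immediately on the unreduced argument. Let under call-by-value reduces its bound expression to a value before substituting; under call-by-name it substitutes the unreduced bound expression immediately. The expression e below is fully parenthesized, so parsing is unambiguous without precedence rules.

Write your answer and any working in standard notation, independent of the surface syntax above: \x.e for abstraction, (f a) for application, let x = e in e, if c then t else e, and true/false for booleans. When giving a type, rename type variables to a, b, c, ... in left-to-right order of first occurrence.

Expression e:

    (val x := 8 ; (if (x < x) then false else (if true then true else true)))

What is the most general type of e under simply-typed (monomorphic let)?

Answer: Bool

Trace:
let x : Int
x : Int
  unify Int ~ Int
x : Int
  unify Int ~ Int
  unify Bool ~ Bool
  unify Bool ~ Bool
  unify Bool ~ Bool
  unify Bool ~ Bool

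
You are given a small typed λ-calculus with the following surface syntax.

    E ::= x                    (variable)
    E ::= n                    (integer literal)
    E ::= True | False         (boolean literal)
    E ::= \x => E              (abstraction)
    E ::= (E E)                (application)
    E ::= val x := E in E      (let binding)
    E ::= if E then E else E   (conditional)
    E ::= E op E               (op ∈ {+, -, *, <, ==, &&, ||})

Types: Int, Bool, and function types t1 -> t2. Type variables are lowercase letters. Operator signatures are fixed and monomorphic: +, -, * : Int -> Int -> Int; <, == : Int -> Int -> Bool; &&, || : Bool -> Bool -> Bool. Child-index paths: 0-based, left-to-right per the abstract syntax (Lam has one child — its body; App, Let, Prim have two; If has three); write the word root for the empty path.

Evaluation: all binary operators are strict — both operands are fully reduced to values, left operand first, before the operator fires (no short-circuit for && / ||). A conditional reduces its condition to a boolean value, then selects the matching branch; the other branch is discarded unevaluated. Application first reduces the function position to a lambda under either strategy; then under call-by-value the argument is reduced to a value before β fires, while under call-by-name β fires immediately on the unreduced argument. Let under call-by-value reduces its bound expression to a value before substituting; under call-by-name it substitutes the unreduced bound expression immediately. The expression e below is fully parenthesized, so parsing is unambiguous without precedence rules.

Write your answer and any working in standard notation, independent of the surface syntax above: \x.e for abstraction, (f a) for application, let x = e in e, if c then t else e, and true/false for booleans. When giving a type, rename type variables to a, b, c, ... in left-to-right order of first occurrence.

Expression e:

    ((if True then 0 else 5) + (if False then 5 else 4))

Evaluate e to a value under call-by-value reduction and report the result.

Trace:
step 0: ((if true then 0 else 5) + (if false then 5 else 4))
step 1: [if@0] (0 + (if false then 5 else 4))
step 2: [if@1] (0 + 4)
step 3: [delta@root] 4

Answer: 4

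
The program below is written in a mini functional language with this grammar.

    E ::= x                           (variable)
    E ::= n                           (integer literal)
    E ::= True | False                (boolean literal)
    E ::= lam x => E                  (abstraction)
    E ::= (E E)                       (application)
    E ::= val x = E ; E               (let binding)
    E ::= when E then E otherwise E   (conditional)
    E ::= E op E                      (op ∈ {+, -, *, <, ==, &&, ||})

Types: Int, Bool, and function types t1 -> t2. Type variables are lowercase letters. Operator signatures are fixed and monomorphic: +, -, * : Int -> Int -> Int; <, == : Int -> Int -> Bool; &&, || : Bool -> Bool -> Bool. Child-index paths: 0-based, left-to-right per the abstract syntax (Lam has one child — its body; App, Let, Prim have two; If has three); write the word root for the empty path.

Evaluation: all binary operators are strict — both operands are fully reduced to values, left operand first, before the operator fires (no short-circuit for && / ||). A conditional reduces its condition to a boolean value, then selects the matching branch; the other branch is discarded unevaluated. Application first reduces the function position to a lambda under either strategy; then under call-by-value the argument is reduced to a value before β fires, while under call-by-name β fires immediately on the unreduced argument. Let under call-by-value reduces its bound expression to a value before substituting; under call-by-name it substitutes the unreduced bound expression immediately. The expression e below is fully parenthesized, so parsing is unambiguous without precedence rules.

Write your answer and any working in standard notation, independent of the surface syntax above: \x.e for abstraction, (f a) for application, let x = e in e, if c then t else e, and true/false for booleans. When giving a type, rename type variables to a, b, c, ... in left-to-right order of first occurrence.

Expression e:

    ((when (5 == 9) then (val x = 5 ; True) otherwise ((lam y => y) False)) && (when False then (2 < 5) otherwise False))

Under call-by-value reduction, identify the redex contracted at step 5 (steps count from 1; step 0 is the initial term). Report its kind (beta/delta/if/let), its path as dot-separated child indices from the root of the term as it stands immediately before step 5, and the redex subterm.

Derivation:
step 0: ((if (5 == 9) then (let x = 5 in true) else ((\y.y) false)) && (if false then (2 < 5) else false))
step 1: [delta@0.0] ((if false then (let x = 5 in true) else ((\y.y) false)) && (if false then (2 < 5) else false))
step 2: [if@0] (((\y.y) false) && (if false then (2 < 5) else false))
step 3: [beta@0] (false && (if false then (2 < 5) else false))
step 4: [if@1] (false && false)
step 5: [delta@root] false

Answer: delta at root : (false && false)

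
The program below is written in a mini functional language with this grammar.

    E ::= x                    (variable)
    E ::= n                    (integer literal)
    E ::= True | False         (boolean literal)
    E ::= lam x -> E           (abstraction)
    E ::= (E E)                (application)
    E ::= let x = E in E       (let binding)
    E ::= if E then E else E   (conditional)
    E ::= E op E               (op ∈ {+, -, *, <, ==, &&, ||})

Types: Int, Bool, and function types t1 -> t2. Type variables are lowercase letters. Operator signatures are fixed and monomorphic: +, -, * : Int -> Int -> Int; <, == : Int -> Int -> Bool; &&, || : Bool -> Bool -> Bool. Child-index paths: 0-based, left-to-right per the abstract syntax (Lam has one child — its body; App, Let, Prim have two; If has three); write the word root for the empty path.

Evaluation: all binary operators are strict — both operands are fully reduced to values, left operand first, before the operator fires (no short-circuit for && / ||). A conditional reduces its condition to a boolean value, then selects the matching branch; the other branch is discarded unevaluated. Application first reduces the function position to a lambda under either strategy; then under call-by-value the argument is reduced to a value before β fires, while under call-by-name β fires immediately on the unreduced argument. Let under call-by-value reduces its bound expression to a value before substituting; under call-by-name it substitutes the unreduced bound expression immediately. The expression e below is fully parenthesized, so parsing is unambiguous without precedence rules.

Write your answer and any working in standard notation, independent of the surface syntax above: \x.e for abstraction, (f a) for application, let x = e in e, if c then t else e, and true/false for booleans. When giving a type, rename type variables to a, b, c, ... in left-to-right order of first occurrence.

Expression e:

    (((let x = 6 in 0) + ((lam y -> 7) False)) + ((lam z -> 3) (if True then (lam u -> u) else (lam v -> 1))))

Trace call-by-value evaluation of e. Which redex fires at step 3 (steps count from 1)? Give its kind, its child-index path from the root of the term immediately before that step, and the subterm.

Answer: delta at 0 : (0 + 7)

Trace:
step 0: (((let x = 6 in 0) + ((\y.7) false)) + ((\z.3) (if true then (\u.u) else (\v.1))))
step 1: [let@0.0] ((0 + ((\y.7) false)) + ((\z.3) (if true then (\u.u) else (\v.1))))
step 2: [beta@0.1] ((0 + 7) + ((\z.3) (if true then (\u.u) else (\v.1))))
step 3: [delta@0] (7 + ((\z.3) (if true then (\u.u) else (\v.1))))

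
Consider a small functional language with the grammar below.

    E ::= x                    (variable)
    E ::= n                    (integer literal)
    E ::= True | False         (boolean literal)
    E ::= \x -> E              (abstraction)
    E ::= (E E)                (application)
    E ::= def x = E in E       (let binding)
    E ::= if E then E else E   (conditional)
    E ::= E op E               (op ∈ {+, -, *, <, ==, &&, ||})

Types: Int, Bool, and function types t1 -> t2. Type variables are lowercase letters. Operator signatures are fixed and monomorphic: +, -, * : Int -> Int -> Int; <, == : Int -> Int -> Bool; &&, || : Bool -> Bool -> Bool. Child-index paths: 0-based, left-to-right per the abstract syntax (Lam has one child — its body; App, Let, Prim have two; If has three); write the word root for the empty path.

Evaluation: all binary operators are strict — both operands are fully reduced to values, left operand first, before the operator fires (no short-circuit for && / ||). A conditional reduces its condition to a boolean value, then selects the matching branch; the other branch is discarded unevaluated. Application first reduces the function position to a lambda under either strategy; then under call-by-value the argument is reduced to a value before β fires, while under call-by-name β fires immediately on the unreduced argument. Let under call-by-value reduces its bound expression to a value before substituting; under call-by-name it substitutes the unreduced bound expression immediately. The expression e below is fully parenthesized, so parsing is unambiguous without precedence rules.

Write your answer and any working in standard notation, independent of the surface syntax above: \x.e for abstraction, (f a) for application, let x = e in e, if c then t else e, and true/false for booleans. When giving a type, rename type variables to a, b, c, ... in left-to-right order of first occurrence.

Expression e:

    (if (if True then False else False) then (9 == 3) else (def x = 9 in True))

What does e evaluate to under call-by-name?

Trace:
step 0: (if (if true then false else false) then (9 == 3) else (let x = 9 in true))
step 1: [if@0] (if false then (9 == 3) else (let x = 9 in true))
step 2: [if@root] (let x = 9 in true)
step 3: [let@root] true

Answer: true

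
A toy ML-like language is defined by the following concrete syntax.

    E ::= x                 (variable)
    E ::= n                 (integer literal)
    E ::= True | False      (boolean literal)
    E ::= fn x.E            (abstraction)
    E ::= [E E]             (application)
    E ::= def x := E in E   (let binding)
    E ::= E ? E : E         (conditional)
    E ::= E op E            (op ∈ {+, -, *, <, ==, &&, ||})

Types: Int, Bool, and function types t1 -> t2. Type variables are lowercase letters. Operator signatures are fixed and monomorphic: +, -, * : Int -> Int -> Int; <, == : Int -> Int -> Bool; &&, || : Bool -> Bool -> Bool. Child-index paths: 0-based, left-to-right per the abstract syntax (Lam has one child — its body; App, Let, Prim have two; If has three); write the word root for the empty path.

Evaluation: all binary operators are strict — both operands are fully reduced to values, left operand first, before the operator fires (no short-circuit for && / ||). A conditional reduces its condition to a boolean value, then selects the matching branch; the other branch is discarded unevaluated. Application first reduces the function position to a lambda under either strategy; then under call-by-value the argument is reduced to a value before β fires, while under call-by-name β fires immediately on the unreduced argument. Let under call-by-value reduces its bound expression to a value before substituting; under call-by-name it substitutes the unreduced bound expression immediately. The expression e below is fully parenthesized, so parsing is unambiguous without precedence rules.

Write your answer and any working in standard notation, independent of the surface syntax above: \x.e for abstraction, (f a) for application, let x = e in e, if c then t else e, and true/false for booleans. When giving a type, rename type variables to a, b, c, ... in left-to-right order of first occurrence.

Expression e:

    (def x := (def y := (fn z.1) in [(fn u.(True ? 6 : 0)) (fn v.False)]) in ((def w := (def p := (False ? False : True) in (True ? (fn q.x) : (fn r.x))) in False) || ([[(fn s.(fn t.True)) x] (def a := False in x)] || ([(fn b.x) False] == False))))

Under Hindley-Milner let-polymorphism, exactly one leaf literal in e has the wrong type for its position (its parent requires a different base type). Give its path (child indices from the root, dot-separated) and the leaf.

Trace:
\z._ : a -> Int
let y : forall. a -> Int
  unify Bool ~ Bool
  unify Int ~ Int
\u._ : b -> Int
\v._ : c -> Bool
  unify b -> Int ~ (c -> Bool) -> d
  unify b ~ c -> Bool
  unify Int ~ d
_ _ : Int
let x : Int
  unify Bool ~ Bool
  unify Bool ~ Bool
let p : Bool
  unify Bool ~ Bool
x : Int
\q._ : e -> Int
x : Int
\r._ : f -> Int
  unify e -> Int ~ f -> Int
  unify e ~ f
  unify Int ~ Int
let w : forall. f -> Int
  unify Bool ~ Bool
\t._ : h -> Bool
\s._ : g -> h -> Bool
x : Int
  unify g -> h -> Bool ~ Int -> i
  unify g ~ Int
  unify h -> Bool ~ i
_ _ : h -> Bool
let a : Bool
x : Int
  unify h -> Bool ~ Int -> j
  unify h ~ Int
  unify Bool ~ j
_ _ : Bool
  unify Bool ~ Bool
x : Int
\b._ : k -> Int
  unify k -> Int ~ Bool -> l
  unify k ~ Bool
  unify Int ~ l
_ _ : Int
  unify Int ~ Int
  unify Bool ~ Int
  FAIL: mismatch Bool ~ Int

Answer: 1.1.1.1 : false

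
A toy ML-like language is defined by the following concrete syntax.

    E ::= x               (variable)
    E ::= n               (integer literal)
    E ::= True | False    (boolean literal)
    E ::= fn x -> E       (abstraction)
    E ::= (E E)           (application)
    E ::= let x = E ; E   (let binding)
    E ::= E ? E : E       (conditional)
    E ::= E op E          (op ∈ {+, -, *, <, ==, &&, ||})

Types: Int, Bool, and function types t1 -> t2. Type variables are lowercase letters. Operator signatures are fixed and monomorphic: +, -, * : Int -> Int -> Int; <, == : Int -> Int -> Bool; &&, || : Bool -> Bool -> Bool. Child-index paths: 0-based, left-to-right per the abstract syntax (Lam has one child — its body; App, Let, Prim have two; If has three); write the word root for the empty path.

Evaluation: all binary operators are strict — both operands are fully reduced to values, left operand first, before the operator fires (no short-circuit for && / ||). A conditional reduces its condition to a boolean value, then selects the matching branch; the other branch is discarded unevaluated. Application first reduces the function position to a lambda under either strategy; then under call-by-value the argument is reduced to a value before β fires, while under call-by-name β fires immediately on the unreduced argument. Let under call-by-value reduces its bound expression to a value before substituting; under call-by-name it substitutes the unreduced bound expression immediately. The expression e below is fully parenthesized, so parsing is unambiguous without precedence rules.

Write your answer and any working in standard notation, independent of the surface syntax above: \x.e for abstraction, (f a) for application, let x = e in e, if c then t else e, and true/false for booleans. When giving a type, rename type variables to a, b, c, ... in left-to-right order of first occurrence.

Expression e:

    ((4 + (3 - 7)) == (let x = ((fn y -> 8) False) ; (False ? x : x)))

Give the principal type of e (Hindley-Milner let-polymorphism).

Answer: Bool

Trace:
  unify Int ~ Int
  unify Int ~ Int
  unify Int ~ Int
  unify Int ~ Int
  unify Int ~ Int
\y._ : a -> Int
  unify a -> Int ~ Bool -> b
  unify a ~ Bool
  unify Int ~ b
_ _ : Int
let x : Int
  unify Bool ~ Bool
x : Int
x : Int
  unify Int ~ Int
  unify Int ~ Int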